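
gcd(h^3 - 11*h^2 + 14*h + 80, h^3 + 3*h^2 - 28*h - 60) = h^2 - 3*h - 10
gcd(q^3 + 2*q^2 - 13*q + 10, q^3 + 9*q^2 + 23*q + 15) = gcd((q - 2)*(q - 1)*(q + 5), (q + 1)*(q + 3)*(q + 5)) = q + 5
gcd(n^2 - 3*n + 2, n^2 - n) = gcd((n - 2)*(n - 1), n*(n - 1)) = n - 1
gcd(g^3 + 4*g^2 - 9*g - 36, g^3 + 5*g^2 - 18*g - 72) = g + 3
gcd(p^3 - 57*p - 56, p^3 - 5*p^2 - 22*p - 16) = p^2 - 7*p - 8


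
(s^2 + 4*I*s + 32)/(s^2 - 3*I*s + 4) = (s + 8*I)/(s + I)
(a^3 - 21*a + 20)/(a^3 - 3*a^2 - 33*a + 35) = (a - 4)/(a - 7)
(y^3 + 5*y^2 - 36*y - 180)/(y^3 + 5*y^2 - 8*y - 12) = (y^2 - y - 30)/(y^2 - y - 2)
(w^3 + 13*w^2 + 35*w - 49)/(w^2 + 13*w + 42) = (w^2 + 6*w - 7)/(w + 6)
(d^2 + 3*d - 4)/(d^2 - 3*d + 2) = (d + 4)/(d - 2)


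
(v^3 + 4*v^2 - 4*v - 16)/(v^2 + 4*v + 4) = (v^2 + 2*v - 8)/(v + 2)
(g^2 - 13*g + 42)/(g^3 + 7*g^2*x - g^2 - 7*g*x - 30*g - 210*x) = (g - 7)/(g^2 + 7*g*x + 5*g + 35*x)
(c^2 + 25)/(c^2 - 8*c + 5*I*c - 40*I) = (c - 5*I)/(c - 8)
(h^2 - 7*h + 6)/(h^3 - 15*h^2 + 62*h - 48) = 1/(h - 8)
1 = 1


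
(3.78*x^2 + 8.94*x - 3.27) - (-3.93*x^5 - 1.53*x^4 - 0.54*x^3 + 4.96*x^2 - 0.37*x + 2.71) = 3.93*x^5 + 1.53*x^4 + 0.54*x^3 - 1.18*x^2 + 9.31*x - 5.98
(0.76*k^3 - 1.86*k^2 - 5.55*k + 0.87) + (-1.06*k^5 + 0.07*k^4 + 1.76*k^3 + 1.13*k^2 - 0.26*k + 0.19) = -1.06*k^5 + 0.07*k^4 + 2.52*k^3 - 0.73*k^2 - 5.81*k + 1.06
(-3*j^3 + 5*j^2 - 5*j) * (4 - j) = 3*j^4 - 17*j^3 + 25*j^2 - 20*j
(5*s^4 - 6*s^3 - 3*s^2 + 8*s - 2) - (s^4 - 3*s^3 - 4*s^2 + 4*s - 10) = 4*s^4 - 3*s^3 + s^2 + 4*s + 8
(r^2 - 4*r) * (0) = 0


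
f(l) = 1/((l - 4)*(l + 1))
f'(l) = -1/((l - 4)*(l + 1)^2) - 1/((l - 4)^2*(l + 1)) = (3 - 2*l)/(l^4 - 6*l^3 + l^2 + 24*l + 16)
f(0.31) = -0.21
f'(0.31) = 0.10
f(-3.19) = 0.06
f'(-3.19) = 0.04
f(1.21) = -0.16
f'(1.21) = 0.02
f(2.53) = -0.19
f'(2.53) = -0.08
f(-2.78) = 0.08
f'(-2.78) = 0.06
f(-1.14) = 1.39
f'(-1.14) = 10.20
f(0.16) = -0.22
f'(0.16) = 0.14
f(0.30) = -0.21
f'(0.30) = 0.10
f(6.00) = 0.07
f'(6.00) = -0.05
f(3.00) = -0.25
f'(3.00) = -0.19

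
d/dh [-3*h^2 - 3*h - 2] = -6*h - 3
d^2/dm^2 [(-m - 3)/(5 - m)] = 16/(m - 5)^3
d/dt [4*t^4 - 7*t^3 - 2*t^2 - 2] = t*(16*t^2 - 21*t - 4)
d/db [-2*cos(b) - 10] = 2*sin(b)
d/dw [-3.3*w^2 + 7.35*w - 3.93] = 7.35 - 6.6*w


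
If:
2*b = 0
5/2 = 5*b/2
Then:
No Solution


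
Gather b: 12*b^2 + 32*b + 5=12*b^2 + 32*b + 5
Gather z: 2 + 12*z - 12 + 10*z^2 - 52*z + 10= 10*z^2 - 40*z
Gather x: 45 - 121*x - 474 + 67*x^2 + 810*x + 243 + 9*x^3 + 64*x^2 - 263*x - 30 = 9*x^3 + 131*x^2 + 426*x - 216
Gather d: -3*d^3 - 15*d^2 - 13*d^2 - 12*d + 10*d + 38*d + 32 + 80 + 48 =-3*d^3 - 28*d^2 + 36*d + 160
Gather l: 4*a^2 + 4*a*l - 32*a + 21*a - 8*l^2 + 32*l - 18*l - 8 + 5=4*a^2 - 11*a - 8*l^2 + l*(4*a + 14) - 3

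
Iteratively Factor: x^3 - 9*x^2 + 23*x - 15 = (x - 1)*(x^2 - 8*x + 15) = (x - 3)*(x - 1)*(x - 5)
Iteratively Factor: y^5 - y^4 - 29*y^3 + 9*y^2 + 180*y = (y)*(y^4 - y^3 - 29*y^2 + 9*y + 180) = y*(y + 3)*(y^3 - 4*y^2 - 17*y + 60) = y*(y - 5)*(y + 3)*(y^2 + y - 12) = y*(y - 5)*(y + 3)*(y + 4)*(y - 3)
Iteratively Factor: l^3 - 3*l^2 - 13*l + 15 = (l + 3)*(l^2 - 6*l + 5) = (l - 1)*(l + 3)*(l - 5)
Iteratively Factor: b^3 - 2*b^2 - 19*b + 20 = (b - 1)*(b^2 - b - 20) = (b - 5)*(b - 1)*(b + 4)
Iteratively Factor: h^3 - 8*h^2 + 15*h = (h - 5)*(h^2 - 3*h) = (h - 5)*(h - 3)*(h)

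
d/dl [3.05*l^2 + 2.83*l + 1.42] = 6.1*l + 2.83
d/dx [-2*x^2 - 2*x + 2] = -4*x - 2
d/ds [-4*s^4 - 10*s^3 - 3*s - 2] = -16*s^3 - 30*s^2 - 3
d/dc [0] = 0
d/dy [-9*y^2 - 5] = -18*y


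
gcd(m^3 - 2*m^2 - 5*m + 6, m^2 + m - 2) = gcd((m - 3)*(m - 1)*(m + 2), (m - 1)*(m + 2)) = m^2 + m - 2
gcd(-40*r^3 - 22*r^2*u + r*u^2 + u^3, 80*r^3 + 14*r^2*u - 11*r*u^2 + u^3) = 10*r^2 + 3*r*u - u^2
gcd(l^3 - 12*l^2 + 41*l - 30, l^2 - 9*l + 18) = l - 6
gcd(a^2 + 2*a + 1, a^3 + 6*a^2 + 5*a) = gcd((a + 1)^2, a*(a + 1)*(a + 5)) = a + 1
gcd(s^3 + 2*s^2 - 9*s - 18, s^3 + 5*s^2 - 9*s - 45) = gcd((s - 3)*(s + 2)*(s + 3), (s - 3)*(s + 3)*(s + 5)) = s^2 - 9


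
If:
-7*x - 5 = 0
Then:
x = -5/7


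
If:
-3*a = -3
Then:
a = 1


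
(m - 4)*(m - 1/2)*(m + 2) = m^3 - 5*m^2/2 - 7*m + 4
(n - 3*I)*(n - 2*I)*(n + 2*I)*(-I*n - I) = -I*n^4 - 3*n^3 - I*n^3 - 3*n^2 - 4*I*n^2 - 12*n - 4*I*n - 12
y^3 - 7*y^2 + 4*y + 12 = (y - 6)*(y - 2)*(y + 1)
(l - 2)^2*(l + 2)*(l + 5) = l^4 + 3*l^3 - 14*l^2 - 12*l + 40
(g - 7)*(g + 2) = g^2 - 5*g - 14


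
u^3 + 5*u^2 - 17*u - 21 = (u - 3)*(u + 1)*(u + 7)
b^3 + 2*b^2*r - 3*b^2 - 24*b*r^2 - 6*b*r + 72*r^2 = (b - 3)*(b - 4*r)*(b + 6*r)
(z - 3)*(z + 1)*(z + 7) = z^3 + 5*z^2 - 17*z - 21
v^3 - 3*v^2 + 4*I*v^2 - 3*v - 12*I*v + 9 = (v - 3)*(v + I)*(v + 3*I)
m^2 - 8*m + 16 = (m - 4)^2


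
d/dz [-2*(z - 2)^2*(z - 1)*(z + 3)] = -8*z^3 + 12*z^2 + 28*z - 40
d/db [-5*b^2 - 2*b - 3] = -10*b - 2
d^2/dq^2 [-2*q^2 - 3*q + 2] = -4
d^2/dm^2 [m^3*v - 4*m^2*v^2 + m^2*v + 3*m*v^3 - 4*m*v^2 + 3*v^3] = 2*v*(3*m - 4*v + 1)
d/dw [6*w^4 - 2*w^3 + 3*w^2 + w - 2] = 24*w^3 - 6*w^2 + 6*w + 1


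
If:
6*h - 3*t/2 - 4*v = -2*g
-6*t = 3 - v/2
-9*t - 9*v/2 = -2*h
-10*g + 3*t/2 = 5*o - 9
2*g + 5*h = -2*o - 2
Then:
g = 255/128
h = -537/1984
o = -2297/992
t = -1301/2976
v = 187/248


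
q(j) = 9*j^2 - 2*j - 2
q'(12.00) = 214.00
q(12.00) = 1270.00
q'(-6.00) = -110.00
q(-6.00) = 334.00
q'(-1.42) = -27.56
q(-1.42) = 18.99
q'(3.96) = 69.28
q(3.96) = 131.21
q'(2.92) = 50.56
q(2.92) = 68.90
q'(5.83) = 102.94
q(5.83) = 292.24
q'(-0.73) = -15.14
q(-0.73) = 4.26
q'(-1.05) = -20.90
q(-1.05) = 10.02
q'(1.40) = 23.20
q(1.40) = 12.84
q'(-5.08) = -93.44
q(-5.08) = 240.42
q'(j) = 18*j - 2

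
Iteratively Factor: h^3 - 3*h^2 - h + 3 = (h - 1)*(h^2 - 2*h - 3) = (h - 3)*(h - 1)*(h + 1)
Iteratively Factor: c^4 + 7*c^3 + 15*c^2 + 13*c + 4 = (c + 1)*(c^3 + 6*c^2 + 9*c + 4) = (c + 1)*(c + 4)*(c^2 + 2*c + 1) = (c + 1)^2*(c + 4)*(c + 1)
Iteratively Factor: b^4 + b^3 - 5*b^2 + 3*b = (b)*(b^3 + b^2 - 5*b + 3) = b*(b - 1)*(b^2 + 2*b - 3) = b*(b - 1)*(b + 3)*(b - 1)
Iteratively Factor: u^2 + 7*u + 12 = (u + 3)*(u + 4)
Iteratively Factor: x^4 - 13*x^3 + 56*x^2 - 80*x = (x - 4)*(x^3 - 9*x^2 + 20*x) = (x - 4)^2*(x^2 - 5*x) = (x - 5)*(x - 4)^2*(x)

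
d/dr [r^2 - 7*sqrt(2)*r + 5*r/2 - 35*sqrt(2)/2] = 2*r - 7*sqrt(2) + 5/2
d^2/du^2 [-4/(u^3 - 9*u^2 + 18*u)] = 24*(u*(u - 3)*(u^2 - 9*u + 18) - 3*(u^2 - 6*u + 6)^2)/(u^3*(u^2 - 9*u + 18)^3)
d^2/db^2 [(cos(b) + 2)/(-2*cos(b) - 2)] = (cos(b) - 2)/(2*(cos(b) + 1)^2)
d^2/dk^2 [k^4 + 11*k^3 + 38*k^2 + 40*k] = 12*k^2 + 66*k + 76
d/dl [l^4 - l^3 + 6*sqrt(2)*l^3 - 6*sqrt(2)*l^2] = l*(4*l^2 - 3*l + 18*sqrt(2)*l - 12*sqrt(2))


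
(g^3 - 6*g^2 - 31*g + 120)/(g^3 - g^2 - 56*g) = (g^2 + 2*g - 15)/(g*(g + 7))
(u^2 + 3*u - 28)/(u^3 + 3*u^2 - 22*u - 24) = (u + 7)/(u^2 + 7*u + 6)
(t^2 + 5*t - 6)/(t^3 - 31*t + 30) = 1/(t - 5)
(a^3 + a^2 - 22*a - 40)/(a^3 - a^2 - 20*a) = (a + 2)/a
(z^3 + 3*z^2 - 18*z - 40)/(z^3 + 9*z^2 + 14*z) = (z^2 + z - 20)/(z*(z + 7))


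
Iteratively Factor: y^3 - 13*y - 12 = (y - 4)*(y^2 + 4*y + 3) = (y - 4)*(y + 3)*(y + 1)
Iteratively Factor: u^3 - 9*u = (u)*(u^2 - 9) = u*(u + 3)*(u - 3)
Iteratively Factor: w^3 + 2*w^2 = (w)*(w^2 + 2*w) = w*(w + 2)*(w)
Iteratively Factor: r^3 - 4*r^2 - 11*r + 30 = (r + 3)*(r^2 - 7*r + 10) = (r - 2)*(r + 3)*(r - 5)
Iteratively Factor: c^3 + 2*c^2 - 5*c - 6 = (c + 3)*(c^2 - c - 2) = (c + 1)*(c + 3)*(c - 2)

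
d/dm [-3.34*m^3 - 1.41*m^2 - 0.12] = m*(-10.02*m - 2.82)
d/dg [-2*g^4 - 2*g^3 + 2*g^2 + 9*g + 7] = -8*g^3 - 6*g^2 + 4*g + 9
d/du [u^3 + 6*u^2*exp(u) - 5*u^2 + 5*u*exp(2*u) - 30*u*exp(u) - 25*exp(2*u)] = 6*u^2*exp(u) + 3*u^2 + 10*u*exp(2*u) - 18*u*exp(u) - 10*u - 45*exp(2*u) - 30*exp(u)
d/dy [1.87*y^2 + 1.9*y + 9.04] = 3.74*y + 1.9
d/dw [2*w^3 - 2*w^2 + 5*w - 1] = 6*w^2 - 4*w + 5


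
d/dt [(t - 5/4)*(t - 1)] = 2*t - 9/4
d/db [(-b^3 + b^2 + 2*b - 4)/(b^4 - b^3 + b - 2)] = ((-3*b^2 + 2*b + 2)*(b^4 - b^3 + b - 2) + (4*b^3 - 3*b^2 + 1)*(b^3 - b^2 - 2*b + 4))/(b^4 - b^3 + b - 2)^2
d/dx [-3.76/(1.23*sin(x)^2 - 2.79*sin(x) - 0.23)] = (9.2496*sin(x) - 10.4904)*cos(x)/(-1.23*sin(x)^2 + 2.79*sin(x) + 0.23)^2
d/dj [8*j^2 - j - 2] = 16*j - 1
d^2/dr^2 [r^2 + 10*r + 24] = 2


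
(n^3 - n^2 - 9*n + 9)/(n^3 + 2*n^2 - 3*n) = (n - 3)/n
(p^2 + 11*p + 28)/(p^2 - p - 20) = (p + 7)/(p - 5)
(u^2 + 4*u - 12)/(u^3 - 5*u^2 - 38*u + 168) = (u - 2)/(u^2 - 11*u + 28)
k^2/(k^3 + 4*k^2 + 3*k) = k/(k^2 + 4*k + 3)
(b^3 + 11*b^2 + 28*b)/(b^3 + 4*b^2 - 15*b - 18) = b*(b^2 + 11*b + 28)/(b^3 + 4*b^2 - 15*b - 18)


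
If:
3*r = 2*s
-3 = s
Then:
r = -2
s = -3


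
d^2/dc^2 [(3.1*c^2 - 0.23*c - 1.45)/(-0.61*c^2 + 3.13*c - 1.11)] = (-11.666494*c^3 + 15.83133*c^2 - 17.545308*c + 20.406578)/(0.226981*c^6 - 3.494019*c^5 + 19.16742*c^4 - 43.380235*c^3 + 34.87842*c^2 - 11.569419*c + 1.367631)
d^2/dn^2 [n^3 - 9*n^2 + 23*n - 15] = 6*n - 18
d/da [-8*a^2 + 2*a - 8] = 2 - 16*a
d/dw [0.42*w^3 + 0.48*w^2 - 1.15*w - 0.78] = 1.26*w^2 + 0.96*w - 1.15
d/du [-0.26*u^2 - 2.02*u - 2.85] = -0.52*u - 2.02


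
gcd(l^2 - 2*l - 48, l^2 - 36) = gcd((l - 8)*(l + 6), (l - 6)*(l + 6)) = l + 6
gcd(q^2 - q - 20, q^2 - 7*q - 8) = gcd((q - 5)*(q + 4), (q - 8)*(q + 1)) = 1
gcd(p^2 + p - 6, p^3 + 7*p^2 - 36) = p^2 + p - 6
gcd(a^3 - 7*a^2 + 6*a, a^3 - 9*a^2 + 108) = a - 6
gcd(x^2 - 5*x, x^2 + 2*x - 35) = x - 5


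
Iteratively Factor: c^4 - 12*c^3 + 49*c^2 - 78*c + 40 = (c - 2)*(c^3 - 10*c^2 + 29*c - 20) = (c - 5)*(c - 2)*(c^2 - 5*c + 4) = (c - 5)*(c - 4)*(c - 2)*(c - 1)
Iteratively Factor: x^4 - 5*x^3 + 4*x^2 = (x)*(x^3 - 5*x^2 + 4*x) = x*(x - 4)*(x^2 - x) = x*(x - 4)*(x - 1)*(x)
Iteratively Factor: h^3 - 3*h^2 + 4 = (h + 1)*(h^2 - 4*h + 4) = (h - 2)*(h + 1)*(h - 2)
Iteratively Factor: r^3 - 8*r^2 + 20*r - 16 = (r - 4)*(r^2 - 4*r + 4) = (r - 4)*(r - 2)*(r - 2)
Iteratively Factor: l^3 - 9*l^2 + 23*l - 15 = (l - 1)*(l^2 - 8*l + 15) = (l - 5)*(l - 1)*(l - 3)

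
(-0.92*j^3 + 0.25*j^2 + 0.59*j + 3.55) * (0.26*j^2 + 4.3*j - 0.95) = -0.2392*j^5 - 3.891*j^4 + 2.1024*j^3 + 3.2225*j^2 + 14.7045*j - 3.3725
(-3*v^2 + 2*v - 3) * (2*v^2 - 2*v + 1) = -6*v^4 + 10*v^3 - 13*v^2 + 8*v - 3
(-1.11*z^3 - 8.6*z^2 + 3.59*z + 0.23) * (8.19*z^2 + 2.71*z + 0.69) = -9.0909*z^5 - 73.4421*z^4 + 5.3302*z^3 + 5.6786*z^2 + 3.1004*z + 0.1587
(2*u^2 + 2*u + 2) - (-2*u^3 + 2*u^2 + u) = 2*u^3 + u + 2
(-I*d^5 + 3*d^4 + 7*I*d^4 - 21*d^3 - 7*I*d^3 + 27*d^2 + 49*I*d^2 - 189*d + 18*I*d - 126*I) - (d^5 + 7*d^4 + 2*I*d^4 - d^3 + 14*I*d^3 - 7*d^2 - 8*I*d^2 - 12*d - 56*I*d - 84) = -d^5 - I*d^5 - 4*d^4 + 5*I*d^4 - 20*d^3 - 21*I*d^3 + 34*d^2 + 57*I*d^2 - 177*d + 74*I*d + 84 - 126*I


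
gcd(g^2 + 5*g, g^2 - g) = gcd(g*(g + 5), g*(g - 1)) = g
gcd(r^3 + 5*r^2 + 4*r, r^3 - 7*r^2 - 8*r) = r^2 + r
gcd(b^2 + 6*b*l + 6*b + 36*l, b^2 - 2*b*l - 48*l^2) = b + 6*l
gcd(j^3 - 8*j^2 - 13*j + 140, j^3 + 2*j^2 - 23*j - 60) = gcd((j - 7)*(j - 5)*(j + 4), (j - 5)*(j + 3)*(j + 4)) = j^2 - j - 20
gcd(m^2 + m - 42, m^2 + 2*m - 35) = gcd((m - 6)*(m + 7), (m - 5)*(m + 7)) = m + 7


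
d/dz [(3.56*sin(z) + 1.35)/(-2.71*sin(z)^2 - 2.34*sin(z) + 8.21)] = (9.6476*sin(z)^2 + 7.317*sin(z) + 32.3866)*cos(z)/(7.3441*sin(z)^4 + 12.6828*sin(z)^3 - 39.0226*sin(z)^2 - 38.4228*sin(z) + 67.4041)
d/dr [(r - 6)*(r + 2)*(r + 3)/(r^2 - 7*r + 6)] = (r^2 - 2*r - 11)/(r^2 - 2*r + 1)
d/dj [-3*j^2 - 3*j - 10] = -6*j - 3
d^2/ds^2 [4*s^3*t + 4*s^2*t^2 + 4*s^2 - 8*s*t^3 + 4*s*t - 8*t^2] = 24*s*t + 8*t^2 + 8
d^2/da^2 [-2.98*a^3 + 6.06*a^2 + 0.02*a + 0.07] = 12.12 - 17.88*a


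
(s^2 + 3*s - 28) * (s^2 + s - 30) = s^4 + 4*s^3 - 55*s^2 - 118*s + 840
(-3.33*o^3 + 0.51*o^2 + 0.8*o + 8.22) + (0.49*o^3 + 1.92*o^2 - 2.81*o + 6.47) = -2.84*o^3 + 2.43*o^2 - 2.01*o + 14.69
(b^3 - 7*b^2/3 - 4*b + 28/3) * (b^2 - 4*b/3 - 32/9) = b^5 - 11*b^4/3 - 40*b^3/9 + 620*b^2/27 + 16*b/9 - 896/27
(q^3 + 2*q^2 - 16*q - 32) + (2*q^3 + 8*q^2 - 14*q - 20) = 3*q^3 + 10*q^2 - 30*q - 52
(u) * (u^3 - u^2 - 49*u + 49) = u^4 - u^3 - 49*u^2 + 49*u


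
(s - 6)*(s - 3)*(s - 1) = s^3 - 10*s^2 + 27*s - 18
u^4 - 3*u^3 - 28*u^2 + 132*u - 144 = (u - 4)*(u - 3)*(u - 2)*(u + 6)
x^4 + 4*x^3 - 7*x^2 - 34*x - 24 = (x - 3)*(x + 1)*(x + 2)*(x + 4)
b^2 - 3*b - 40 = (b - 8)*(b + 5)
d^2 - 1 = (d - 1)*(d + 1)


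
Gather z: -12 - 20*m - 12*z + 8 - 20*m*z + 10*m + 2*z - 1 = -10*m + z*(-20*m - 10) - 5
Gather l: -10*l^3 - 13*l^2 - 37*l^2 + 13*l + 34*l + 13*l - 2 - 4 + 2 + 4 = -10*l^3 - 50*l^2 + 60*l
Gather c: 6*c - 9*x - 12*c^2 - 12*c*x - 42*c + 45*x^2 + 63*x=-12*c^2 + c*(-12*x - 36) + 45*x^2 + 54*x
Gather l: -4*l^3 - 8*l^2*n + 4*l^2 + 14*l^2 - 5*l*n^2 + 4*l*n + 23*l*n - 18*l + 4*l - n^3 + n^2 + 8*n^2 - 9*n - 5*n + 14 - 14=-4*l^3 + l^2*(18 - 8*n) + l*(-5*n^2 + 27*n - 14) - n^3 + 9*n^2 - 14*n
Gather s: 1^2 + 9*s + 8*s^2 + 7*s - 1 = 8*s^2 + 16*s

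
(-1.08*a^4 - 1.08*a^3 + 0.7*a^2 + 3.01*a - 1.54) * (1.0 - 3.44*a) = 3.7152*a^5 + 2.6352*a^4 - 3.488*a^3 - 9.6544*a^2 + 8.3076*a - 1.54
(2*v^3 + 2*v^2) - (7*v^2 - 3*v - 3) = 2*v^3 - 5*v^2 + 3*v + 3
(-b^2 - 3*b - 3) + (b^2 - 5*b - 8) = -8*b - 11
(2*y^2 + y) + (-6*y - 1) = 2*y^2 - 5*y - 1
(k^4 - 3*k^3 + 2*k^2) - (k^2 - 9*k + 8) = k^4 - 3*k^3 + k^2 + 9*k - 8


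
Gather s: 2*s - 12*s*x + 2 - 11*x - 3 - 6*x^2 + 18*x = s*(2 - 12*x) - 6*x^2 + 7*x - 1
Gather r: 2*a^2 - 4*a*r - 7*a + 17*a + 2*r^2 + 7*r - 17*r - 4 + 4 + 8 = 2*a^2 + 10*a + 2*r^2 + r*(-4*a - 10) + 8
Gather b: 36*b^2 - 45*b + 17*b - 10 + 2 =36*b^2 - 28*b - 8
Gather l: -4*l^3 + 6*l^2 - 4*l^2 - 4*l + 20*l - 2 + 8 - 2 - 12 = -4*l^3 + 2*l^2 + 16*l - 8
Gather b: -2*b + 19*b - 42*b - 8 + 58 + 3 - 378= -25*b - 325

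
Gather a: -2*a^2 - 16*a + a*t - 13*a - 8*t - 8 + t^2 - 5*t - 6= -2*a^2 + a*(t - 29) + t^2 - 13*t - 14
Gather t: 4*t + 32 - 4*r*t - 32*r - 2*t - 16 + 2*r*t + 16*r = -16*r + t*(2 - 2*r) + 16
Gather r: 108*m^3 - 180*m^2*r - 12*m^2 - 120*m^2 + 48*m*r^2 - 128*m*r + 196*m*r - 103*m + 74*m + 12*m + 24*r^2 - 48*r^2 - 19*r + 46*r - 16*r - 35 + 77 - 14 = 108*m^3 - 132*m^2 - 17*m + r^2*(48*m - 24) + r*(-180*m^2 + 68*m + 11) + 28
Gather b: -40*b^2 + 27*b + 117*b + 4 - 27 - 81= -40*b^2 + 144*b - 104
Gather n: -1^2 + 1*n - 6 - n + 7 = 0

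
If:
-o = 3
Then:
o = -3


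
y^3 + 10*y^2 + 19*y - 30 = (y - 1)*(y + 5)*(y + 6)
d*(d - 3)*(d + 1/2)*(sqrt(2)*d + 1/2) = sqrt(2)*d^4 - 5*sqrt(2)*d^3/2 + d^3/2 - 3*sqrt(2)*d^2/2 - 5*d^2/4 - 3*d/4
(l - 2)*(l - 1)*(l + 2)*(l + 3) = l^4 + 2*l^3 - 7*l^2 - 8*l + 12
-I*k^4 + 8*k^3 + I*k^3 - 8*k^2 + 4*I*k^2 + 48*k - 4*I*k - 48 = (k - 2*I)*(k + 4*I)*(k + 6*I)*(-I*k + I)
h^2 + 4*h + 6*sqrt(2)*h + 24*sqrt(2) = (h + 4)*(h + 6*sqrt(2))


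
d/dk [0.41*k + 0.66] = 0.410000000000000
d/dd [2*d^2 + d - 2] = 4*d + 1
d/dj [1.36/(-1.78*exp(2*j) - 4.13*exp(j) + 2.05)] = (4.8416*exp(j) + 5.6168)*exp(j)/(1.78*exp(2*j) + 4.13*exp(j) - 2.05)^2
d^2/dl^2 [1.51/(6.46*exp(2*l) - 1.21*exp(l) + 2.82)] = ((1.8271 - 39.0184*exp(l))*(6.46*exp(2*l) - 1.21*exp(l) + 2.82) + 1.51*(12.92*exp(l) - 1.21)*(25.84*exp(l) - 2.42)*exp(l))*exp(l)/(6.46*exp(2*l) - 1.21*exp(l) + 2.82)^3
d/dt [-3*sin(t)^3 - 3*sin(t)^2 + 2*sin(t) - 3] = (-9*sin(t)^2 - 6*sin(t) + 2)*cos(t)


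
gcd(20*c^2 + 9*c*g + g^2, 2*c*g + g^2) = 1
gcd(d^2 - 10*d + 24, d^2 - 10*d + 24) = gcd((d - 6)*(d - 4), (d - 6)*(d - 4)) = d^2 - 10*d + 24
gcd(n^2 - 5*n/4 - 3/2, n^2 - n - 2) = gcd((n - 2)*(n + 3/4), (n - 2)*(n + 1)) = n - 2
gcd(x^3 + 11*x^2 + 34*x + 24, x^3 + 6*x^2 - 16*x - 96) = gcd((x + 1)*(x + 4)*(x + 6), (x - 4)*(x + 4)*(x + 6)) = x^2 + 10*x + 24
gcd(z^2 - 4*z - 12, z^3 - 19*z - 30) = z + 2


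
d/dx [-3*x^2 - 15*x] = -6*x - 15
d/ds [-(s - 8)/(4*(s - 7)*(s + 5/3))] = 3*(3*s^2 - 48*s + 163)/(4*(9*s^4 - 96*s^3 + 46*s^2 + 1120*s + 1225))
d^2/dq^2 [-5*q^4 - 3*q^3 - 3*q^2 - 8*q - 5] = -60*q^2 - 18*q - 6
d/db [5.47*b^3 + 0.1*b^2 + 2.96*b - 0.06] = 16.41*b^2 + 0.2*b + 2.96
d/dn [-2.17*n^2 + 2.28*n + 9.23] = 2.28 - 4.34*n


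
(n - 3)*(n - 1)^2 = n^3 - 5*n^2 + 7*n - 3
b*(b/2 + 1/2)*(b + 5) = b^3/2 + 3*b^2 + 5*b/2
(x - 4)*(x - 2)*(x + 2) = x^3 - 4*x^2 - 4*x + 16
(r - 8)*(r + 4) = r^2 - 4*r - 32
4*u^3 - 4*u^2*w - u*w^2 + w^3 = (-2*u + w)*(-u + w)*(2*u + w)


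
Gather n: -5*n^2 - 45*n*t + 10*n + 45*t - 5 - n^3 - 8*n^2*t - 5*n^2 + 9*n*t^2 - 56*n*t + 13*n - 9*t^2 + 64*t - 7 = -n^3 + n^2*(-8*t - 10) + n*(9*t^2 - 101*t + 23) - 9*t^2 + 109*t - 12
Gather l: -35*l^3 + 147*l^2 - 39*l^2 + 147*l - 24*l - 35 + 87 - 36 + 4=-35*l^3 + 108*l^2 + 123*l + 20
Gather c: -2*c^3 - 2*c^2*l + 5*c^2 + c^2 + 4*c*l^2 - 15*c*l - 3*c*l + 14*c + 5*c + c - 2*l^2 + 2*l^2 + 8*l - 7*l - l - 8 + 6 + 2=-2*c^3 + c^2*(6 - 2*l) + c*(4*l^2 - 18*l + 20)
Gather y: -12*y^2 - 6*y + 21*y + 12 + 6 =-12*y^2 + 15*y + 18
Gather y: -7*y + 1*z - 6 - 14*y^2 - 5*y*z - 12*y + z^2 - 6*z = -14*y^2 + y*(-5*z - 19) + z^2 - 5*z - 6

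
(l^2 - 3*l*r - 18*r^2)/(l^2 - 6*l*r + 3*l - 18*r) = (l + 3*r)/(l + 3)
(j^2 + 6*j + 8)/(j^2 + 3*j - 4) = (j + 2)/(j - 1)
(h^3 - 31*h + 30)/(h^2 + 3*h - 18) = (h^2 - 6*h + 5)/(h - 3)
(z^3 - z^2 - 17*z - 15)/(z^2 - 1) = (z^2 - 2*z - 15)/(z - 1)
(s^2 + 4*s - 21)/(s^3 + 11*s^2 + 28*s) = (s - 3)/(s*(s + 4))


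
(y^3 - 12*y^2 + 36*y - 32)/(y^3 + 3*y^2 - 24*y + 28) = (y - 8)/(y + 7)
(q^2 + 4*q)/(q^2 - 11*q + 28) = q*(q + 4)/(q^2 - 11*q + 28)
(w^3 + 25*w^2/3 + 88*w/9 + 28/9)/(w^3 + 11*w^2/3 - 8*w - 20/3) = (3*w^2 + 23*w + 14)/(3*(w^2 + 3*w - 10))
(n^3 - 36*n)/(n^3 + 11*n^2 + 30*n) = (n - 6)/(n + 5)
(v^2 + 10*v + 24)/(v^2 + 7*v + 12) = (v + 6)/(v + 3)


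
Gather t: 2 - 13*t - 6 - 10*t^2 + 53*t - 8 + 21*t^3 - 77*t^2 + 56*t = 21*t^3 - 87*t^2 + 96*t - 12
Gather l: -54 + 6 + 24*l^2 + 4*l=24*l^2 + 4*l - 48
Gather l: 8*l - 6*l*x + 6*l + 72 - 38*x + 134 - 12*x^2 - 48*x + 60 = l*(14 - 6*x) - 12*x^2 - 86*x + 266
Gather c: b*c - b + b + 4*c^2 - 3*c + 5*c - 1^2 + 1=4*c^2 + c*(b + 2)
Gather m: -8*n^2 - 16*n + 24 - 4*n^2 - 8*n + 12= -12*n^2 - 24*n + 36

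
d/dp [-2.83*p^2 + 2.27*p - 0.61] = 2.27 - 5.66*p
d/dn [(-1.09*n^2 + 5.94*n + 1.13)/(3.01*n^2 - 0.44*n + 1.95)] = (-17.3998*n^2 - 11.0536*n + 12.0802)/(9.0601*n^4 - 2.6488*n^3 + 11.9326*n^2 - 1.716*n + 3.8025)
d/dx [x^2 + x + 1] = 2*x + 1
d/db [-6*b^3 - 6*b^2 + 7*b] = -18*b^2 - 12*b + 7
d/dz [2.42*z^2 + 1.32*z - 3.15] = 4.84*z + 1.32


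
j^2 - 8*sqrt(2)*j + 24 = (j - 6*sqrt(2))*(j - 2*sqrt(2))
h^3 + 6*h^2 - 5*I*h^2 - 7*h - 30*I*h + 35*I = (h - 1)*(h + 7)*(h - 5*I)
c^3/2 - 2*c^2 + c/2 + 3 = (c/2 + 1/2)*(c - 3)*(c - 2)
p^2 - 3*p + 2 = (p - 2)*(p - 1)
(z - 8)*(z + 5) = z^2 - 3*z - 40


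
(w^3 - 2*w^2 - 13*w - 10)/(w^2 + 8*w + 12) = (w^2 - 4*w - 5)/(w + 6)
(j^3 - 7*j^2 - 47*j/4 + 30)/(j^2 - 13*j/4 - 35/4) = (-4*j^3 + 28*j^2 + 47*j - 120)/(-4*j^2 + 13*j + 35)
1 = 1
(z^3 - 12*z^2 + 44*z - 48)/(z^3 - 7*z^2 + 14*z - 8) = (z - 6)/(z - 1)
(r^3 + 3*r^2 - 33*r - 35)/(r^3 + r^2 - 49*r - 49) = (r - 5)/(r - 7)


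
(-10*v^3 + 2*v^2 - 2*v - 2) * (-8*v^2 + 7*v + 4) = 80*v^5 - 86*v^4 - 10*v^3 + 10*v^2 - 22*v - 8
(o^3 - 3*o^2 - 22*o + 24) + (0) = o^3 - 3*o^2 - 22*o + 24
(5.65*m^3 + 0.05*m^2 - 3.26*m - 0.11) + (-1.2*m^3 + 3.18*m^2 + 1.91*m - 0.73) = 4.45*m^3 + 3.23*m^2 - 1.35*m - 0.84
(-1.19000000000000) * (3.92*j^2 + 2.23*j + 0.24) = -4.6648*j^2 - 2.6537*j - 0.2856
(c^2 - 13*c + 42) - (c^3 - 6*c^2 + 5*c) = -c^3 + 7*c^2 - 18*c + 42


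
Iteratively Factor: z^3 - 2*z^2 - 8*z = (z - 4)*(z^2 + 2*z) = (z - 4)*(z + 2)*(z)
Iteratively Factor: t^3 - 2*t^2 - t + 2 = (t + 1)*(t^2 - 3*t + 2) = (t - 1)*(t + 1)*(t - 2)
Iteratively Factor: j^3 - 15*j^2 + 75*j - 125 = (j - 5)*(j^2 - 10*j + 25) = (j - 5)^2*(j - 5)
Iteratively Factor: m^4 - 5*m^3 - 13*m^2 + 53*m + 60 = (m + 3)*(m^3 - 8*m^2 + 11*m + 20) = (m - 5)*(m + 3)*(m^2 - 3*m - 4) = (m - 5)*(m + 1)*(m + 3)*(m - 4)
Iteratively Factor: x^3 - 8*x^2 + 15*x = (x - 3)*(x^2 - 5*x) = x*(x - 3)*(x - 5)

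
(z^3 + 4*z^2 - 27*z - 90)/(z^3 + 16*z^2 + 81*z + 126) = (z - 5)/(z + 7)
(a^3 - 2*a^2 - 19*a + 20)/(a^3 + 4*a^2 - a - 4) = (a - 5)/(a + 1)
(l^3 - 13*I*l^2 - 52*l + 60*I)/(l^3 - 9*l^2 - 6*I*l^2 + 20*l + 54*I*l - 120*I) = (l^2 - 7*I*l - 10)/(l^2 - 9*l + 20)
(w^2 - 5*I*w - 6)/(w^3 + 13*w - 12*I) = (w - 2*I)/(w^2 + 3*I*w + 4)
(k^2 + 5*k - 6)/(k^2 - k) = (k + 6)/k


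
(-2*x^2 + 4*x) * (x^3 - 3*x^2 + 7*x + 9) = -2*x^5 + 10*x^4 - 26*x^3 + 10*x^2 + 36*x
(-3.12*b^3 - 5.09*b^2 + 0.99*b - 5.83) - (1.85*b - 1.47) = -3.12*b^3 - 5.09*b^2 - 0.86*b - 4.36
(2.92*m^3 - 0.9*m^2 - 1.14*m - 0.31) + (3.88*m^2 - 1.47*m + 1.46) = 2.92*m^3 + 2.98*m^2 - 2.61*m + 1.15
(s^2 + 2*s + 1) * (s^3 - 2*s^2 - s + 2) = s^5 - 4*s^3 - 2*s^2 + 3*s + 2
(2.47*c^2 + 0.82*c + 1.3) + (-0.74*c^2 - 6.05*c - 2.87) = 1.73*c^2 - 5.23*c - 1.57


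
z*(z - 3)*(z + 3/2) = z^3 - 3*z^2/2 - 9*z/2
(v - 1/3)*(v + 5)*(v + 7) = v^3 + 35*v^2/3 + 31*v - 35/3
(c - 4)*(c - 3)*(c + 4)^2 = c^4 + c^3 - 28*c^2 - 16*c + 192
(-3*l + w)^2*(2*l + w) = 18*l^3 - 3*l^2*w - 4*l*w^2 + w^3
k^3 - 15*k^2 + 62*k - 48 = (k - 8)*(k - 6)*(k - 1)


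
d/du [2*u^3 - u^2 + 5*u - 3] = 6*u^2 - 2*u + 5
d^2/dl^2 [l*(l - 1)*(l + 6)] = 6*l + 10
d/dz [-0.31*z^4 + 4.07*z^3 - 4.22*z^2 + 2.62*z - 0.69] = -1.24*z^3 + 12.21*z^2 - 8.44*z + 2.62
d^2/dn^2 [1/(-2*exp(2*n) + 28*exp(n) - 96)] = (-4*(exp(n) - 7)^2*exp(n) + (2*exp(n) - 7)*(exp(2*n) - 14*exp(n) + 48))*exp(n)/(exp(2*n) - 14*exp(n) + 48)^3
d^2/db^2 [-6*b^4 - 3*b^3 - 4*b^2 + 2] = -72*b^2 - 18*b - 8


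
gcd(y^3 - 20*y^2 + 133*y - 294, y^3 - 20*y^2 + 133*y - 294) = y^3 - 20*y^2 + 133*y - 294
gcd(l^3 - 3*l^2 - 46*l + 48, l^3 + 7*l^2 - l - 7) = l - 1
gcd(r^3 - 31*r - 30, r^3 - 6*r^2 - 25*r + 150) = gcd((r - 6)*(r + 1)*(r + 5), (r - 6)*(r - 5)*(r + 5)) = r^2 - r - 30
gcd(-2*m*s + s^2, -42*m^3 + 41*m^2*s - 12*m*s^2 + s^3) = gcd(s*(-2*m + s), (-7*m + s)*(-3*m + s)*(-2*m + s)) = -2*m + s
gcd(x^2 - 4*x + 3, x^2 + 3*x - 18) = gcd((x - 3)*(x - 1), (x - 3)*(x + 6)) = x - 3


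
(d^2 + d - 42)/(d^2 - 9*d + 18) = (d + 7)/(d - 3)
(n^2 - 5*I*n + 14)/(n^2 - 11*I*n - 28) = (n + 2*I)/(n - 4*I)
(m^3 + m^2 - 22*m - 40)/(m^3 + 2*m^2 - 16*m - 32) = (m - 5)/(m - 4)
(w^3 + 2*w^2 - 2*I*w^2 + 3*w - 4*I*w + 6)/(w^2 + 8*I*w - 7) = (w^2 + w*(2 - 3*I) - 6*I)/(w + 7*I)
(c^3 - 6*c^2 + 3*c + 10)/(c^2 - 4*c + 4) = (c^2 - 4*c - 5)/(c - 2)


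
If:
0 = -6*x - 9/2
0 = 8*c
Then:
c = 0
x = -3/4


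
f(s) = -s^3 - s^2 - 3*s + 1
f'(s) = -3*s^2 - 2*s - 3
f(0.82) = -2.68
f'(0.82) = -6.66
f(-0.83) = 3.37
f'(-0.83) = -3.41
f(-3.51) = 42.45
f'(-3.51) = -32.94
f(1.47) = -8.75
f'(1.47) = -12.42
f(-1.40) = 5.98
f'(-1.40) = -6.08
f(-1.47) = 6.43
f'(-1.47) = -6.54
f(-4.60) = 90.98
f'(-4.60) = -57.28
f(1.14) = -5.20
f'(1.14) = -9.18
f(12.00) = -1907.00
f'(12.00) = -459.00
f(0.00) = 1.00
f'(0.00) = -3.00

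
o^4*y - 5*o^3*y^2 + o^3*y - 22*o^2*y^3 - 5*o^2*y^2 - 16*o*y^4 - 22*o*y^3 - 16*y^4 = (o - 8*y)*(o + y)*(o + 2*y)*(o*y + y)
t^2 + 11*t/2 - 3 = (t - 1/2)*(t + 6)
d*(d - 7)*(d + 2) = d^3 - 5*d^2 - 14*d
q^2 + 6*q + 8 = (q + 2)*(q + 4)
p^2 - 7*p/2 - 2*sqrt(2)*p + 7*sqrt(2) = (p - 7/2)*(p - 2*sqrt(2))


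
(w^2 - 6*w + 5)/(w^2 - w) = (w - 5)/w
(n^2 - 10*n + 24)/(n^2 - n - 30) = (n - 4)/(n + 5)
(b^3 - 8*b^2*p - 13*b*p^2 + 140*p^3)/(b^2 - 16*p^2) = (-b^2 + 12*b*p - 35*p^2)/(-b + 4*p)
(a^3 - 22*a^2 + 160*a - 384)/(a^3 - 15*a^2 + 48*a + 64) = (a - 6)/(a + 1)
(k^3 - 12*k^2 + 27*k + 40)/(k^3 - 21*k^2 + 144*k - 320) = (k + 1)/(k - 8)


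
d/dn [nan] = 0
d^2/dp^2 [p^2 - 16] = 2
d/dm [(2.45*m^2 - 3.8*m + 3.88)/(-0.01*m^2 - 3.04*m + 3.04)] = (-7.486*m^2 + 14.9736*m + 0.2432)/(0.0001*m^4 + 0.0608*m^3 + 9.1808*m^2 - 18.4832*m + 9.2416)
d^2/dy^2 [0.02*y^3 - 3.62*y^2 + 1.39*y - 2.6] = 0.12*y - 7.24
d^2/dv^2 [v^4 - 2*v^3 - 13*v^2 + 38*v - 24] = 12*v^2 - 12*v - 26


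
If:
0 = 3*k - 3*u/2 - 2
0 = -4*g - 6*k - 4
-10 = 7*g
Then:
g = -10/7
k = 2/7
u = -16/21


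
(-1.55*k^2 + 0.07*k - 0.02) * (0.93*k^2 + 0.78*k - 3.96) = -1.4415*k^4 - 1.1439*k^3 + 6.174*k^2 - 0.2928*k + 0.0792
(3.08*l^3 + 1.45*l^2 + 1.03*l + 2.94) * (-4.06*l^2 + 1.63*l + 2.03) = -12.5048*l^5 - 0.8666*l^4 + 4.4341*l^3 - 7.314*l^2 + 6.8831*l + 5.9682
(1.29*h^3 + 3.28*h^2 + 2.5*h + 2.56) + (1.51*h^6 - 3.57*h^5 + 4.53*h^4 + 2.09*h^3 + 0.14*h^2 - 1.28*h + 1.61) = 1.51*h^6 - 3.57*h^5 + 4.53*h^4 + 3.38*h^3 + 3.42*h^2 + 1.22*h + 4.17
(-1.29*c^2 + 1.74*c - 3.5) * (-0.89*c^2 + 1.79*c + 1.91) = 1.1481*c^4 - 3.8577*c^3 + 3.7657*c^2 - 2.9416*c - 6.685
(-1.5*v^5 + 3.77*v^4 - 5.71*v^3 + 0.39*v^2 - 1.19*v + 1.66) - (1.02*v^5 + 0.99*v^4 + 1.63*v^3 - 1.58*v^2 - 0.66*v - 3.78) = -2.52*v^5 + 2.78*v^4 - 7.34*v^3 + 1.97*v^2 - 0.53*v + 5.44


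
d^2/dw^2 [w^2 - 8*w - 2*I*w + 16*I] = 2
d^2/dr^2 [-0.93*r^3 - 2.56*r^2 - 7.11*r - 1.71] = -5.58*r - 5.12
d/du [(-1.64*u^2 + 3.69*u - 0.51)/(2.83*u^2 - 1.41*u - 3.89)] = (-8.1303*u^2 + 15.6458*u - 15.0732)/(8.0089*u^4 - 7.9806*u^3 - 20.0293*u^2 + 10.9698*u + 15.1321)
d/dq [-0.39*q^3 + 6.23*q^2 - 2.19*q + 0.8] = -1.17*q^2 + 12.46*q - 2.19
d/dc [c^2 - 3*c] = 2*c - 3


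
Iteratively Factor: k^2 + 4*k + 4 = (k + 2)*(k + 2)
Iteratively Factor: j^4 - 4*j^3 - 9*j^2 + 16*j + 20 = (j - 2)*(j^3 - 2*j^2 - 13*j - 10) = (j - 5)*(j - 2)*(j^2 + 3*j + 2) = (j - 5)*(j - 2)*(j + 1)*(j + 2)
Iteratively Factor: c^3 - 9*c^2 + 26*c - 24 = (c - 4)*(c^2 - 5*c + 6) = (c - 4)*(c - 2)*(c - 3)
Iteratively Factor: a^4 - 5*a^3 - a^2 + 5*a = (a - 5)*(a^3 - a) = (a - 5)*(a + 1)*(a^2 - a) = a*(a - 5)*(a + 1)*(a - 1)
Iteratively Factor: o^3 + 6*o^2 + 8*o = (o)*(o^2 + 6*o + 8) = o*(o + 2)*(o + 4)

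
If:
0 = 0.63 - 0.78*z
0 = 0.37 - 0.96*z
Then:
No Solution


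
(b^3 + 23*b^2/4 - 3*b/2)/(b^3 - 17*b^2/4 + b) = (b + 6)/(b - 4)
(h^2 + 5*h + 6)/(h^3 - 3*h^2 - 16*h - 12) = (h + 3)/(h^2 - 5*h - 6)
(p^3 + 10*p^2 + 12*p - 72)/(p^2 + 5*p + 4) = (p^3 + 10*p^2 + 12*p - 72)/(p^2 + 5*p + 4)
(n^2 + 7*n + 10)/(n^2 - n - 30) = (n + 2)/(n - 6)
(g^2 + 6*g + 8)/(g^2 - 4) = (g + 4)/(g - 2)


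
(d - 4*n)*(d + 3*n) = d^2 - d*n - 12*n^2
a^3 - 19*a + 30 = (a - 3)*(a - 2)*(a + 5)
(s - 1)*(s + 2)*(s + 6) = s^3 + 7*s^2 + 4*s - 12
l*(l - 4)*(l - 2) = l^3 - 6*l^2 + 8*l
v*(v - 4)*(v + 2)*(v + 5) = v^4 + 3*v^3 - 18*v^2 - 40*v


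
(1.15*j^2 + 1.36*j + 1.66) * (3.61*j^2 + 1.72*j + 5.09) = 4.1515*j^4 + 6.8876*j^3 + 14.1853*j^2 + 9.7776*j + 8.4494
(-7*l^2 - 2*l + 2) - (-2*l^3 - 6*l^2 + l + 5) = 2*l^3 - l^2 - 3*l - 3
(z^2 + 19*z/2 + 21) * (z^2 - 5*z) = z^4 + 9*z^3/2 - 53*z^2/2 - 105*z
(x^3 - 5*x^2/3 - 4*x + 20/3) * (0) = 0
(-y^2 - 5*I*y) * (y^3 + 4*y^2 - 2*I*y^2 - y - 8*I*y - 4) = -y^5 - 4*y^4 - 3*I*y^4 - 9*y^3 - 12*I*y^3 - 36*y^2 + 5*I*y^2 + 20*I*y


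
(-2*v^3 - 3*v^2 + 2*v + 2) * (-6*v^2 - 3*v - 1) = 12*v^5 + 24*v^4 - v^3 - 15*v^2 - 8*v - 2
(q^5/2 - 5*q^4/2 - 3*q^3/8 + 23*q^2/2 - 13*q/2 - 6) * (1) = q^5/2 - 5*q^4/2 - 3*q^3/8 + 23*q^2/2 - 13*q/2 - 6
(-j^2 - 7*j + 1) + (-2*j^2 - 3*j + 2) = -3*j^2 - 10*j + 3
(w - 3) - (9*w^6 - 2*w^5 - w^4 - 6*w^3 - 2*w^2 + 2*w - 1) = -9*w^6 + 2*w^5 + w^4 + 6*w^3 + 2*w^2 - w - 2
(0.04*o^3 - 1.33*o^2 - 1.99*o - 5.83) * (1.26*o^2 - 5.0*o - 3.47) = 0.0504*o^5 - 1.8758*o^4 + 4.0038*o^3 + 7.2193*o^2 + 36.0553*o + 20.2301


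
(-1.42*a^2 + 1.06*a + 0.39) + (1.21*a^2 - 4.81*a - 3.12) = -0.21*a^2 - 3.75*a - 2.73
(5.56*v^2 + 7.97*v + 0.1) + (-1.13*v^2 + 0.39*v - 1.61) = 4.43*v^2 + 8.36*v - 1.51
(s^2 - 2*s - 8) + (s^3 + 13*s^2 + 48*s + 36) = s^3 + 14*s^2 + 46*s + 28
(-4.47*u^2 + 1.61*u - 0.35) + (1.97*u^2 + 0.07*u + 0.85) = -2.5*u^2 + 1.68*u + 0.5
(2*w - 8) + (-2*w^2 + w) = -2*w^2 + 3*w - 8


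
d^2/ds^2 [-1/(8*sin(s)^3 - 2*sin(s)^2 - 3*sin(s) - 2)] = ((-3*sin(s) + 18*sin(3*s) - 4*cos(2*s))*(-3*sin(s) + 2*sin(3*s) - cos(2*s) + 3) + 2*(-24*sin(s)^2 + 4*sin(s) + 3)^2*cos(s)^2)/(-3*sin(s) + 2*sin(3*s) - cos(2*s) + 3)^3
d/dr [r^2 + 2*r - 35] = 2*r + 2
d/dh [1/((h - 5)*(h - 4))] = (9 - 2*h)/(h^4 - 18*h^3 + 121*h^2 - 360*h + 400)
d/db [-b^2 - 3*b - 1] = -2*b - 3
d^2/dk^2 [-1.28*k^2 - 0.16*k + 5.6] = -2.56000000000000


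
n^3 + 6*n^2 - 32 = (n - 2)*(n + 4)^2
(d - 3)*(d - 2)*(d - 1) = d^3 - 6*d^2 + 11*d - 6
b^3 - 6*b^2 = b^2*(b - 6)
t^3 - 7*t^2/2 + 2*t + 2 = (t - 2)^2*(t + 1/2)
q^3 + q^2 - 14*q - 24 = (q - 4)*(q + 2)*(q + 3)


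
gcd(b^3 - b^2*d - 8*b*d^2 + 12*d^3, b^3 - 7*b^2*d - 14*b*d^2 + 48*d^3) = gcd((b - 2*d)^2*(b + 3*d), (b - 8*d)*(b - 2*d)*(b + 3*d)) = b^2 + b*d - 6*d^2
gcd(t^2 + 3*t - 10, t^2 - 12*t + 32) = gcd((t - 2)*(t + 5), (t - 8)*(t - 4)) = 1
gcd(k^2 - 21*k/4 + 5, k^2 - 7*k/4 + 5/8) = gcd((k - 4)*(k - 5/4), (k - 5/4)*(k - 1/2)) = k - 5/4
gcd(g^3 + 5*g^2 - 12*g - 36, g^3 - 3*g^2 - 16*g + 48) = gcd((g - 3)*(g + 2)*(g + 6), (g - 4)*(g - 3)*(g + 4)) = g - 3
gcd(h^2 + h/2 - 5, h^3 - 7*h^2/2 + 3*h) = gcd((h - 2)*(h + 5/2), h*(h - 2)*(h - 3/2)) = h - 2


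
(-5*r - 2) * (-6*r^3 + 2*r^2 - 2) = 30*r^4 + 2*r^3 - 4*r^2 + 10*r + 4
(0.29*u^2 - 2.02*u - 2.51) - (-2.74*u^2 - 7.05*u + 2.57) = 3.03*u^2 + 5.03*u - 5.08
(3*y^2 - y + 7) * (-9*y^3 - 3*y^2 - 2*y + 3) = -27*y^5 - 66*y^3 - 10*y^2 - 17*y + 21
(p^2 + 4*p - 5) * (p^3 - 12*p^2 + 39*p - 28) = p^5 - 8*p^4 - 14*p^3 + 188*p^2 - 307*p + 140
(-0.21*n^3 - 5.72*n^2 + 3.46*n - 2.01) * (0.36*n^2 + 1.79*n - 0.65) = -0.0756*n^5 - 2.4351*n^4 - 8.8567*n^3 + 9.1878*n^2 - 5.8469*n + 1.3065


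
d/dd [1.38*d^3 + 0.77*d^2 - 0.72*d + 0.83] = 4.14*d^2 + 1.54*d - 0.72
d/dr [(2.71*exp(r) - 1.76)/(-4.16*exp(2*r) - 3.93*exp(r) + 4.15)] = (11.2736*exp(2*r) - 14.6432*exp(r) + 4.3297)*exp(r)/(17.3056*exp(4*r) + 32.6976*exp(3*r) - 19.0831*exp(2*r) - 32.619*exp(r) + 17.2225)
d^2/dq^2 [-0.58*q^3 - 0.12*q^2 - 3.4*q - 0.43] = -3.48*q - 0.24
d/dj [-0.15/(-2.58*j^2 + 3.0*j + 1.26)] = (0.45 - 0.774*j)/(-2.58*j^2 + 3.0*j + 1.26)^2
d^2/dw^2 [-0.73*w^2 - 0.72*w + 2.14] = -1.46000000000000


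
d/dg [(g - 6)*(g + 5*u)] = 2*g + 5*u - 6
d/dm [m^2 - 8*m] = 2*m - 8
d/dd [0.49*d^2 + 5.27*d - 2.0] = 0.98*d + 5.27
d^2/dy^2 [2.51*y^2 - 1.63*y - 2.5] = 5.02000000000000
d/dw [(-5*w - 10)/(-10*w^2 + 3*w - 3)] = 5*(-10*w^2 - 40*w + 9)/(100*w^4 - 60*w^3 + 69*w^2 - 18*w + 9)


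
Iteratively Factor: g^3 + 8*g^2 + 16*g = (g + 4)*(g^2 + 4*g) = g*(g + 4)*(g + 4)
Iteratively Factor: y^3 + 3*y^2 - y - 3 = (y + 1)*(y^2 + 2*y - 3) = (y + 1)*(y + 3)*(y - 1)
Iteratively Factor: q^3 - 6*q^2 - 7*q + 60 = (q - 5)*(q^2 - q - 12) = (q - 5)*(q + 3)*(q - 4)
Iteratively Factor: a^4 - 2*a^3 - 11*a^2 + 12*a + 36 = (a + 2)*(a^3 - 4*a^2 - 3*a + 18) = (a - 3)*(a + 2)*(a^2 - a - 6) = (a - 3)*(a + 2)^2*(a - 3)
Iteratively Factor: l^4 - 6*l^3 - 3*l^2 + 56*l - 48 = (l - 4)*(l^3 - 2*l^2 - 11*l + 12) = (l - 4)*(l + 3)*(l^2 - 5*l + 4) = (l - 4)^2*(l + 3)*(l - 1)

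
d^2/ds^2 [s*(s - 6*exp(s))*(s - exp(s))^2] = -8*s^3*exp(s) + 52*s^2*exp(2*s) - 48*s^2*exp(s) + 12*s^2 - 54*s*exp(3*s) + 104*s*exp(2*s) - 48*s*exp(s) - 36*exp(3*s) + 26*exp(2*s)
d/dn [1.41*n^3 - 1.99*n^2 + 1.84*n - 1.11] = 4.23*n^2 - 3.98*n + 1.84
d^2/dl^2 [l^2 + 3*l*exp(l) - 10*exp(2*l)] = 3*l*exp(l) - 40*exp(2*l) + 6*exp(l) + 2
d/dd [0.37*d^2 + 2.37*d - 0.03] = 0.74*d + 2.37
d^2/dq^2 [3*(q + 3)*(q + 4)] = 6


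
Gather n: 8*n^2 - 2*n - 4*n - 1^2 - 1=8*n^2 - 6*n - 2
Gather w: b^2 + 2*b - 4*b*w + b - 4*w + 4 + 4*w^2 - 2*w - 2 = b^2 + 3*b + 4*w^2 + w*(-4*b - 6) + 2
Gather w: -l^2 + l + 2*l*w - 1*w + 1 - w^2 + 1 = -l^2 + l - w^2 + w*(2*l - 1) + 2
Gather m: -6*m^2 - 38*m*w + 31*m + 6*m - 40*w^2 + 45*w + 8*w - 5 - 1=-6*m^2 + m*(37 - 38*w) - 40*w^2 + 53*w - 6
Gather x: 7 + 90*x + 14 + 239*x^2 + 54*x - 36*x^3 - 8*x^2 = -36*x^3 + 231*x^2 + 144*x + 21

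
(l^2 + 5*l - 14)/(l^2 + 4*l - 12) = (l + 7)/(l + 6)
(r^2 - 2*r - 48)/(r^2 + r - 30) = (r - 8)/(r - 5)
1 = 1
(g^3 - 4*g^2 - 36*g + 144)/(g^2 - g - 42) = (g^2 - 10*g + 24)/(g - 7)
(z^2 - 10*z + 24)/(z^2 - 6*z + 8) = (z - 6)/(z - 2)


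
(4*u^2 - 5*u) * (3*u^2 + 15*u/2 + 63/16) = 12*u^4 + 15*u^3 - 87*u^2/4 - 315*u/16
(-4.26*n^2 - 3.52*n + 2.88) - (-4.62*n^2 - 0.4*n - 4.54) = 0.36*n^2 - 3.12*n + 7.42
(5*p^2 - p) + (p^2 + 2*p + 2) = 6*p^2 + p + 2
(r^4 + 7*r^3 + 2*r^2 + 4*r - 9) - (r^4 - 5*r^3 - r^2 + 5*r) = 12*r^3 + 3*r^2 - r - 9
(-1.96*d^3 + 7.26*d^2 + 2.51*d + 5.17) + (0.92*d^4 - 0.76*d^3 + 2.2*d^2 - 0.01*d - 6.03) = 0.92*d^4 - 2.72*d^3 + 9.46*d^2 + 2.5*d - 0.86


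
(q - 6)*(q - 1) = q^2 - 7*q + 6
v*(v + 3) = v^2 + 3*v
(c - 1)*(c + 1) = c^2 - 1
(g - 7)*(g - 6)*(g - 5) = g^3 - 18*g^2 + 107*g - 210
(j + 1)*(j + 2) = j^2 + 3*j + 2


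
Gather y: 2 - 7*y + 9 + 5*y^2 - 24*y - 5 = 5*y^2 - 31*y + 6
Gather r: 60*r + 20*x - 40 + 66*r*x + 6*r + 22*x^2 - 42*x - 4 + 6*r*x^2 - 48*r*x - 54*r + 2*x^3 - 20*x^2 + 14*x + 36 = r*(6*x^2 + 18*x + 12) + 2*x^3 + 2*x^2 - 8*x - 8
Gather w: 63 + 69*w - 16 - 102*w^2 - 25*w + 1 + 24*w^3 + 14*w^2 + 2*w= 24*w^3 - 88*w^2 + 46*w + 48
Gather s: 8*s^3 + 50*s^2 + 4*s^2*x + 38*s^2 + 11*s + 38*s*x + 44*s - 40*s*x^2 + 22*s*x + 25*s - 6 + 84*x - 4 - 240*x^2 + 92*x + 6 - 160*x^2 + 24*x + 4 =8*s^3 + s^2*(4*x + 88) + s*(-40*x^2 + 60*x + 80) - 400*x^2 + 200*x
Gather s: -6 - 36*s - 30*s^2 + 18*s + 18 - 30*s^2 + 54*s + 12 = -60*s^2 + 36*s + 24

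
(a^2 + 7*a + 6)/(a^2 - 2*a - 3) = (a + 6)/(a - 3)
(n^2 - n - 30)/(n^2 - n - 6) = (-n^2 + n + 30)/(-n^2 + n + 6)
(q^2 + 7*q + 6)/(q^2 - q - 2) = (q + 6)/(q - 2)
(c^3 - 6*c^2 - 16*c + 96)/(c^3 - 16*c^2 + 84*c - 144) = (c + 4)/(c - 6)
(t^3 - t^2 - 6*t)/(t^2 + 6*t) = (t^2 - t - 6)/(t + 6)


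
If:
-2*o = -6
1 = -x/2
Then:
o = 3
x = -2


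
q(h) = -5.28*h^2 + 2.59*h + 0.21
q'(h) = 2.59 - 10.56*h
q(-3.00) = -55.08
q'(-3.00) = 34.27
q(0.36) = 0.46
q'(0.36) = -1.21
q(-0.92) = -6.64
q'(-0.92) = 12.31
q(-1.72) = -19.87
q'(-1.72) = 20.75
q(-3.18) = -61.42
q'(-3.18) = 36.17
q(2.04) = -16.48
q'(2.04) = -18.95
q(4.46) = -93.27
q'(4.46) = -44.51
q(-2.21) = -31.30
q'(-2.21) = 25.93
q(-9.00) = -450.78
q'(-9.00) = 97.63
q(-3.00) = -55.08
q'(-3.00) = 34.27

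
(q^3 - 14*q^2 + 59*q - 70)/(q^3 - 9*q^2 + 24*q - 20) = (q - 7)/(q - 2)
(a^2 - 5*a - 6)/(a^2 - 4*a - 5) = (a - 6)/(a - 5)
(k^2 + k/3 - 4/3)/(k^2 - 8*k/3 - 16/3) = (k - 1)/(k - 4)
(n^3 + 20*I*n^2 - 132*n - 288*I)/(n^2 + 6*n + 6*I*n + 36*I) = (n^2 + 14*I*n - 48)/(n + 6)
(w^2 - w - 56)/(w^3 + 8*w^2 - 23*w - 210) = (w - 8)/(w^2 + w - 30)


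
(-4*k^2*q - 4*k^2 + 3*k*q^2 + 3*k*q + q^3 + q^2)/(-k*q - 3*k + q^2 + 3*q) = (4*k*q + 4*k + q^2 + q)/(q + 3)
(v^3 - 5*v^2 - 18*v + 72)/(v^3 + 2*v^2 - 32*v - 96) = (v - 3)/(v + 4)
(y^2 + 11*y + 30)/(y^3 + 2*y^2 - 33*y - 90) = (y + 6)/(y^2 - 3*y - 18)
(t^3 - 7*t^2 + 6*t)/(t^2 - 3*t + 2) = t*(t - 6)/(t - 2)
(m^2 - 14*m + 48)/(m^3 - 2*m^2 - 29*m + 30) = (m - 8)/(m^2 + 4*m - 5)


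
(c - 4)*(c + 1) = c^2 - 3*c - 4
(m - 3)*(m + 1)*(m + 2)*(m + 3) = m^4 + 3*m^3 - 7*m^2 - 27*m - 18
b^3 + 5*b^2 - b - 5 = (b - 1)*(b + 1)*(b + 5)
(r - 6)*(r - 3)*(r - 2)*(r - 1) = r^4 - 12*r^3 + 47*r^2 - 72*r + 36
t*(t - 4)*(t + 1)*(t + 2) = t^4 - t^3 - 10*t^2 - 8*t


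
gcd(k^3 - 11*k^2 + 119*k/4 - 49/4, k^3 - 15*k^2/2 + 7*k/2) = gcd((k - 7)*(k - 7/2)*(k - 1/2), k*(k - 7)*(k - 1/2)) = k^2 - 15*k/2 + 7/2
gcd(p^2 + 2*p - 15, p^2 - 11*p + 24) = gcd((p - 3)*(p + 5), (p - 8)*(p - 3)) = p - 3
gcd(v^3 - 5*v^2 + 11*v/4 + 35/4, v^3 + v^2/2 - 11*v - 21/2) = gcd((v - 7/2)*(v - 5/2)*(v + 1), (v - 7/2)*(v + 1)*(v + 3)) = v^2 - 5*v/2 - 7/2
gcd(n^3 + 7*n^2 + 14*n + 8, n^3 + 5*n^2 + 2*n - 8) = n^2 + 6*n + 8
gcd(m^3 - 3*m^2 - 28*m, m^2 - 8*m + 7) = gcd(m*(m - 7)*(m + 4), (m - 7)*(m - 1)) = m - 7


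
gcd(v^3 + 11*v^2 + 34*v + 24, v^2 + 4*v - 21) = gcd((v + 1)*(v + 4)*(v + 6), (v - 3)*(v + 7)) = 1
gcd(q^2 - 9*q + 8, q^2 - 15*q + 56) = q - 8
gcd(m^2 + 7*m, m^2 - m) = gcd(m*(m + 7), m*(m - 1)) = m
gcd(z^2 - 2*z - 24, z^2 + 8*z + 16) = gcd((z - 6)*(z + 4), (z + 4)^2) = z + 4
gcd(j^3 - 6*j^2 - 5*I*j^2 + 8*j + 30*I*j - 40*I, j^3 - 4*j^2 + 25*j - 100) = j^2 + j*(-4 - 5*I) + 20*I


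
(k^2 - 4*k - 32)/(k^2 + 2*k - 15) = (k^2 - 4*k - 32)/(k^2 + 2*k - 15)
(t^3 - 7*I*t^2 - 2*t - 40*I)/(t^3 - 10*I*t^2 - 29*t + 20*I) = (t + 2*I)/(t - I)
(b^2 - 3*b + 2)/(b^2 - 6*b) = (b^2 - 3*b + 2)/(b*(b - 6))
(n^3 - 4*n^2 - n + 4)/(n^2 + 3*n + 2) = (n^2 - 5*n + 4)/(n + 2)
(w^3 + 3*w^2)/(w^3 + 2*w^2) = (w + 3)/(w + 2)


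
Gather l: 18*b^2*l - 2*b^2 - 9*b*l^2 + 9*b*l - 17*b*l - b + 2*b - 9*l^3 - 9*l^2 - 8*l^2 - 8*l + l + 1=-2*b^2 + b - 9*l^3 + l^2*(-9*b - 17) + l*(18*b^2 - 8*b - 7) + 1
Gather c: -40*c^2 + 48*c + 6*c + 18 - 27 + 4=-40*c^2 + 54*c - 5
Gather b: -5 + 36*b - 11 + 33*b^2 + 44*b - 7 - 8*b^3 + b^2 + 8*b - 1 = -8*b^3 + 34*b^2 + 88*b - 24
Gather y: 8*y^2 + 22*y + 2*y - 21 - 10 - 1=8*y^2 + 24*y - 32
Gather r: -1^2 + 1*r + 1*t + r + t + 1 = 2*r + 2*t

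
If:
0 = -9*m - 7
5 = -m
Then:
No Solution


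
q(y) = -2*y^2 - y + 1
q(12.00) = -299.00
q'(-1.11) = 3.44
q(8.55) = -153.76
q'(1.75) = -8.00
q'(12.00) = -49.00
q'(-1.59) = 5.36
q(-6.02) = -65.46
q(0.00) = 1.00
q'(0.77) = -4.08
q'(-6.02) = 23.08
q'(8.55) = -35.20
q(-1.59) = -2.47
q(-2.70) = -10.88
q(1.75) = -6.88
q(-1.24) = -0.84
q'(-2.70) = 9.80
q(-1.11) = -0.35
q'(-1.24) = 3.96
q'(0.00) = -1.00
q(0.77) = -0.96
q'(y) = -4*y - 1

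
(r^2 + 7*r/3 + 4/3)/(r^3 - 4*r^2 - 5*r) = (r + 4/3)/(r*(r - 5))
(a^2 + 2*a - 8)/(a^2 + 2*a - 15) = (a^2 + 2*a - 8)/(a^2 + 2*a - 15)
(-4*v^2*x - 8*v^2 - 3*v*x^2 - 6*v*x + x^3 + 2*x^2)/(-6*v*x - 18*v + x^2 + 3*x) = (4*v^2*x + 8*v^2 + 3*v*x^2 + 6*v*x - x^3 - 2*x^2)/(6*v*x + 18*v - x^2 - 3*x)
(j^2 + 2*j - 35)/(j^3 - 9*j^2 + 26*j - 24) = (j^2 + 2*j - 35)/(j^3 - 9*j^2 + 26*j - 24)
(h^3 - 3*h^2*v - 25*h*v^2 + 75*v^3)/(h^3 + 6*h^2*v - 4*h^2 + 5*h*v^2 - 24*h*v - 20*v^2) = (h^2 - 8*h*v + 15*v^2)/(h^2 + h*v - 4*h - 4*v)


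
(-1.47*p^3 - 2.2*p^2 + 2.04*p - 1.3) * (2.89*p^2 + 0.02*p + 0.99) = -4.2483*p^5 - 6.3874*p^4 + 4.3963*p^3 - 5.8942*p^2 + 1.9936*p - 1.287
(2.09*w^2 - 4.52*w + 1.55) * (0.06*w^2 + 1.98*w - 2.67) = 0.1254*w^4 + 3.867*w^3 - 14.4369*w^2 + 15.1374*w - 4.1385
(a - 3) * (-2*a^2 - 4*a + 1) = -2*a^3 + 2*a^2 + 13*a - 3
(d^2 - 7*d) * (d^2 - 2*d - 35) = d^4 - 9*d^3 - 21*d^2 + 245*d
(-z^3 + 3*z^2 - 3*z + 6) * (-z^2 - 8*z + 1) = z^5 + 5*z^4 - 22*z^3 + 21*z^2 - 51*z + 6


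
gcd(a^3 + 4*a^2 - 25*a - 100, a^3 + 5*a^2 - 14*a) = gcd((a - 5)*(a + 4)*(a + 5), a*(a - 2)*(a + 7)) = 1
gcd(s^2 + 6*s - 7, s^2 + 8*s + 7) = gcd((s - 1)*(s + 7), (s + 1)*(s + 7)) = s + 7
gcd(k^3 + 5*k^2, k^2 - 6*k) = k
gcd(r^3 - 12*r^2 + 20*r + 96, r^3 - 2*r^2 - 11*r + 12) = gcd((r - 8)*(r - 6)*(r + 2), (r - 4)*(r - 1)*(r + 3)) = 1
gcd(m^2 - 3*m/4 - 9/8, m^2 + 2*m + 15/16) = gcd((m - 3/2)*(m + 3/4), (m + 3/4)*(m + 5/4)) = m + 3/4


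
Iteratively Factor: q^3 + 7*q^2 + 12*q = (q)*(q^2 + 7*q + 12) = q*(q + 3)*(q + 4)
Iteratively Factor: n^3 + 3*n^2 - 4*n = (n - 1)*(n^2 + 4*n) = n*(n - 1)*(n + 4)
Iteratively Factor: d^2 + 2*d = (d + 2)*(d)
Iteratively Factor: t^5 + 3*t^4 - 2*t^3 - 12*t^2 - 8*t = (t + 1)*(t^4 + 2*t^3 - 4*t^2 - 8*t) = (t + 1)*(t + 2)*(t^3 - 4*t) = (t + 1)*(t + 2)^2*(t^2 - 2*t) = (t - 2)*(t + 1)*(t + 2)^2*(t)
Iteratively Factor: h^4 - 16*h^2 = (h)*(h^3 - 16*h) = h*(h - 4)*(h^2 + 4*h) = h^2*(h - 4)*(h + 4)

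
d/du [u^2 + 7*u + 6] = 2*u + 7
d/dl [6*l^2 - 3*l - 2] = 12*l - 3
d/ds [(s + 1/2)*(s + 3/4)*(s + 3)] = 3*s^2 + 17*s/2 + 33/8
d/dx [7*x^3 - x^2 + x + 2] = 21*x^2 - 2*x + 1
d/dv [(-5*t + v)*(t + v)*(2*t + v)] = -13*t^2 - 4*t*v + 3*v^2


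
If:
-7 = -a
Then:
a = 7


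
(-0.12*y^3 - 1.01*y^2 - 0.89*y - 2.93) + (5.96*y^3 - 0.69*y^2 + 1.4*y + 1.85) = 5.84*y^3 - 1.7*y^2 + 0.51*y - 1.08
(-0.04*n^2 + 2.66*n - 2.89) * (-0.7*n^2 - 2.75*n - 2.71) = 0.028*n^4 - 1.752*n^3 - 5.1836*n^2 + 0.7389*n + 7.8319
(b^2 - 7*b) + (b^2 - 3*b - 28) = 2*b^2 - 10*b - 28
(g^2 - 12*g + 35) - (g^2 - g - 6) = 41 - 11*g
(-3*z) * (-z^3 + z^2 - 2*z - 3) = 3*z^4 - 3*z^3 + 6*z^2 + 9*z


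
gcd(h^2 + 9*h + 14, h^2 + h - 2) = h + 2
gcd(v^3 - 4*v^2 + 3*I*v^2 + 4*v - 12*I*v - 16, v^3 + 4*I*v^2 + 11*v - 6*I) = v - I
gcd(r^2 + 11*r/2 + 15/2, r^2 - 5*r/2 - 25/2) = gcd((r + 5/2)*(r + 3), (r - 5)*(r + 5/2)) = r + 5/2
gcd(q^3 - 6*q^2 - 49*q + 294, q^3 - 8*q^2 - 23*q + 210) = q^2 - 13*q + 42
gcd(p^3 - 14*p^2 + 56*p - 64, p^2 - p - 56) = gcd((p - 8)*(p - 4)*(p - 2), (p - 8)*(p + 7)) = p - 8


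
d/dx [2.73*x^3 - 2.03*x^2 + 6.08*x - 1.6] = 8.19*x^2 - 4.06*x + 6.08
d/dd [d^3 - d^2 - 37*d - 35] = 3*d^2 - 2*d - 37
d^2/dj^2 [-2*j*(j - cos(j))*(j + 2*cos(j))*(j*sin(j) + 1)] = 2*j^4*sin(j) + 4*j^3*sin(2*j) - 16*j^3*cos(j) - 25*j^2*sin(j) - 9*j^2*sin(3*j) + 2*j^2*cos(j) - 12*j^2*cos(2*j) + 8*j*sin(j) - 6*j*sin(2*j) + 4*j*cos(j) - 8*j*cos(2*j) + 12*j*cos(3*j) - 12*j + 2*sin(j) - 8*sin(2*j) + 2*sin(3*j) - 4*cos(j)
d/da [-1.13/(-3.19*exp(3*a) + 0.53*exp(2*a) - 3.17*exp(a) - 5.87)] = (-10.8141*exp(2*a) + 1.1978*exp(a) - 3.5821)*exp(a)/(3.19*exp(3*a) - 0.53*exp(2*a) + 3.17*exp(a) + 5.87)^2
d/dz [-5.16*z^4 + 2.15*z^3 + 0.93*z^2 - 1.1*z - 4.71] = -20.64*z^3 + 6.45*z^2 + 1.86*z - 1.1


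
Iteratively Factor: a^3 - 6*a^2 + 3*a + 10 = (a - 5)*(a^2 - a - 2) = (a - 5)*(a + 1)*(a - 2)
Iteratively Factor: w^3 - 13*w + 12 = (w - 1)*(w^2 + w - 12) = (w - 1)*(w + 4)*(w - 3)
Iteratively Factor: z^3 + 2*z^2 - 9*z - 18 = (z - 3)*(z^2 + 5*z + 6) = (z - 3)*(z + 3)*(z + 2)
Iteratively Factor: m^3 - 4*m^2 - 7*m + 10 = (m - 1)*(m^2 - 3*m - 10) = (m - 5)*(m - 1)*(m + 2)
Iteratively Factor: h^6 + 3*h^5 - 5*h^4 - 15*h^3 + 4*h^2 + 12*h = (h + 3)*(h^5 - 5*h^3 + 4*h) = h*(h + 3)*(h^4 - 5*h^2 + 4) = h*(h + 1)*(h + 3)*(h^3 - h^2 - 4*h + 4) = h*(h + 1)*(h + 2)*(h + 3)*(h^2 - 3*h + 2) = h*(h - 1)*(h + 1)*(h + 2)*(h + 3)*(h - 2)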